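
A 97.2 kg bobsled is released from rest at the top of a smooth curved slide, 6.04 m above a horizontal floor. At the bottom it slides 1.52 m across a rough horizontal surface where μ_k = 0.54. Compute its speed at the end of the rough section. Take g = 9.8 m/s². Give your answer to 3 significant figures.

v = 10.1 m/s

Energy bookkeeping (friction removes W_f = μ_k N d):
mgh = ½mv² + μ_k m g d
W_f = μ_k mg d = (0.54)(97.2)(9.8)(1.52) = 781.9 J
½mv² = mgh − W_f = 5753.5 − 781.9 = 4971.6 J
v = √(2 × 4971.6/97.2) = 10.11 m/s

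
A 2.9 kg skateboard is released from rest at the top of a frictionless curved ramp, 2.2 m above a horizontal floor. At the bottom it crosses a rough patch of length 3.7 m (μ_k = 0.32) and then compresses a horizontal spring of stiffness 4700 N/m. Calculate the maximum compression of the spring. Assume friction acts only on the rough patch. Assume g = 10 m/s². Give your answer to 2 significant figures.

x = 0.11 m

Initial energy: E₁ = mgh = (2.9)(10)(2.2) = 63.800 J
Friction removes W_f = μ_k mg d = (0.32)(2.9)(10)(3.7) = 34.34 J
Energy reaching the spring: E = 63.800 − 34.34 = 29.464 J
At max compression ½kx² = E ⇒ x = √(2E/k) = √(2 × 29.464/4700) = 0.1120 m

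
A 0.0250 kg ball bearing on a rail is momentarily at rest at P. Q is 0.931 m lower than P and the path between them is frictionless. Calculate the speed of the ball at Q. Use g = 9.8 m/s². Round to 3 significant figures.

By conservation of mechanical energy, mgh = ½mv²
v = √(2gh) = √(2 × 9.8 × 0.931) = √18.248 = 4.272 m/s

v = 4.27 m/s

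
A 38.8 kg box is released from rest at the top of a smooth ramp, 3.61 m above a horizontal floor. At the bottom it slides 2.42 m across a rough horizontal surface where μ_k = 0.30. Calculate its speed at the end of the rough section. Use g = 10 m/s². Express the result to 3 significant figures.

v = 7.59 m/s

Energy at the top = energy at the end + work done against friction:
mgh = ½mv² + μ_k m g d
W_f = μ_k mg d = (0.30)(38.8)(10)(2.42) = 281.7 J
½mv² = mgh − W_f = 1400.7 − 281.7 = 1119.0 J
v = √(2 × 1119.0/38.8) = 7.595 m/s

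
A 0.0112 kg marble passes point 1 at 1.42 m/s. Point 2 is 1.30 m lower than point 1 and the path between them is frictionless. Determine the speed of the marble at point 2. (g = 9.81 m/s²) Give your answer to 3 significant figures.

Equating total energy at the two states: ½mv₀² + mgh = ½mv²
The mass cancels from both sides.
v² = v₀² + 2gh = (1.42)² + 2(9.81)(1.30) = 27.522
v = √27.522 = 5.246 m/s

v = 5.25 m/s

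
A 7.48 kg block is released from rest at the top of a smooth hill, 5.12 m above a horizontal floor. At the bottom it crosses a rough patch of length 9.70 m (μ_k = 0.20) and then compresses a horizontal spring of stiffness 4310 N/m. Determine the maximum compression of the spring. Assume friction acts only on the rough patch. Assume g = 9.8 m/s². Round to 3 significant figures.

x = 0.329 m

Initial energy: E₁ = mgh = (7.48)(9.8)(5.12) = 375.32 J
Friction removes W_f = μ_k mg d = (0.20)(7.48)(9.8)(9.70) = 142.2 J
Energy reaching the spring: E = 375.32 − 142.2 = 233.11 J
At max compression ½kx² = E ⇒ x = √(2E/k) = √(2 × 233.11/4310) = 0.3289 m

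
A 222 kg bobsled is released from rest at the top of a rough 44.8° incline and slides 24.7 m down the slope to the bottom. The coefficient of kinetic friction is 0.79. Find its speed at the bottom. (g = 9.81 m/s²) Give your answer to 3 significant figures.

v = 8.36 m/s

Taking the bottom as reference, mgh = ½mv² + μ_k N L with h = L sinθ, N = mg cosθ:
mgh = mgL sinθ = (222)(9.81)(24.7)sin44.8° = 37904 J
W_f = μ_k mg cosθ · L = (0.79)(222)(9.81)cos44.8°·24.7 = 30154 J
½mv² = 37904 − 30154 = 7750.0 J
v = √(2 × 7750.0/222) = 8.356 m/s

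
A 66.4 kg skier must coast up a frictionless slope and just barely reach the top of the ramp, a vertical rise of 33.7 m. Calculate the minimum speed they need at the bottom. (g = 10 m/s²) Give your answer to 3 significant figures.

v = 26.0 m/s

At the top they are momentarily at rest, so all KE converts to PE: ½mv² = mgh
v = √(2gh) = √(2 × 10 × 33.7) = 25.96 m/s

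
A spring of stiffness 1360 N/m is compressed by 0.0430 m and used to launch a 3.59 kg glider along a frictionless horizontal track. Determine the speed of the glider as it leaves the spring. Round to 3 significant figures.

Spring PE converts entirely to kinetic energy: ½kx² = ½mv²
v = x√(k/m) = 0.0430 × √(1360/3.59) = 0.8369 m/s

v = 0.837 m/s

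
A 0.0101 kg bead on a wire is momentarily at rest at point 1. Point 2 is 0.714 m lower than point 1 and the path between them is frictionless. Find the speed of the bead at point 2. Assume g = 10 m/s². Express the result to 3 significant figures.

Equating total energy at the two states: mgh = ½mv²
The mass cancels from both sides.
v = √(2gh) = √(2 × 10 × 0.714) = √14.280 = 3.779 m/s

v = 3.78 m/s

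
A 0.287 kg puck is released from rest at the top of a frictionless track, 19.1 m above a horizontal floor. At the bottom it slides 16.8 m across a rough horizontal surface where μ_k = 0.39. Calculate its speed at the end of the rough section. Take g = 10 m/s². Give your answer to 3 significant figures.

v = 15.8 m/s

Energy bookkeeping (friction removes W_f = μ_k N d):
mgh = ½mv² + μ_k m g d
W_f = μ_k mg d = (0.39)(0.287)(10)(16.8) = 18.80 J
½mv² = mgh − W_f = 54.817 − 18.80 = 36.013 J
v = √(2 × 36.013/0.287) = 15.84 m/s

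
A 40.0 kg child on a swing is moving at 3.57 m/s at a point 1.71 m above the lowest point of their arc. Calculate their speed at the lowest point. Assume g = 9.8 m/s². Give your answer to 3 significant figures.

v = 6.80 m/s

Energy conservation between the two points: ½mv₀² + mgh = ½mv²
v² = v₀² + 2gh = (3.57)² + 2(9.8)(1.71) = 46.261
v = √46.261 = 6.802 m/s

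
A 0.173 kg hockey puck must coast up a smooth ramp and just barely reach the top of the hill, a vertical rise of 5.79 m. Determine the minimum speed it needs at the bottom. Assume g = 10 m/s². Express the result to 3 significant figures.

At the top it is momentarily at rest, so all KE converts to PE: ½mv² = mgh
v = √(2gh) = √(2 × 10 × 5.79) = 10.76 m/s

v = 10.8 m/s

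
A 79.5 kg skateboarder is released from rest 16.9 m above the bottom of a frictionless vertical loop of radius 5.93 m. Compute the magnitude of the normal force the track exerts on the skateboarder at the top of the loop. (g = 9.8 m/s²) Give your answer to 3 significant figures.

N = 545 N

Energy from release to top (height 2r): mgh = ½mv_top² + mg(2r)
v_top² = 2g(h − 2r) = 2(9.8)(16.9 − 11.86) = 98.784 m²/s²
At the top, both N and weight point toward the centre: N + mg = mv_top²/r
N = m(v_top²/r − g) = 79.5(98.784/5.93 − 9.8) = 545.2 N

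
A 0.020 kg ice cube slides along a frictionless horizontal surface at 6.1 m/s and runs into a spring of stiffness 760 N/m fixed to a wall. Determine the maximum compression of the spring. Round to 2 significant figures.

All KE is stored as spring PE at maximum compression: ½mv² = ½kx²
x = v√(m/k) = 6.1 × √(0.020/760) = 0.03129 m

x = 0.031 m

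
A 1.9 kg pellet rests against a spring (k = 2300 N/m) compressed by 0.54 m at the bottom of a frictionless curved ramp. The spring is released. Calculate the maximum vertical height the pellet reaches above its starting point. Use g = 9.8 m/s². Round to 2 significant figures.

h = 18 m

All spring PE becomes gravitational PE at the highest point: ½kx² = mgh
h = kx²/(2mg) = (2300)(0.54)²/(2 × 1.9 × 9.8) = 18.01 m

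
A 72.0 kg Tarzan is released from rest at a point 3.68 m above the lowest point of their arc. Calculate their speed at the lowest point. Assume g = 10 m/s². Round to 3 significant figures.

v = 8.58 m/s

Energy conservation between the two points: mgh = ½mv²
The mass cancels from both sides.
v = √(2gh) = √(2 × 10 × 3.68) = √73.600 = 8.579 m/s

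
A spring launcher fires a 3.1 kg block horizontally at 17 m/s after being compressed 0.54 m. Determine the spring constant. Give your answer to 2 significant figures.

Energy stored in the spring equals the launch KE: ½kx² = ½mv²
k = mv²/x² = (3.1)(17)²/(0.54)² = 3072 N/m

k = 3100 N/m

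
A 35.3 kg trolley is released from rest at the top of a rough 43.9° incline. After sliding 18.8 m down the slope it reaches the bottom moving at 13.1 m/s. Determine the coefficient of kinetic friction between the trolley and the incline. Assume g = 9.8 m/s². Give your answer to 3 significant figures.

μ_k = 0.316

mgh = ½mv² + μ_k (mg cosθ) L, with h = L sinθ
mgL sinθ = 4509.7 J; ½mv² = 3028.9 J
W_f = 4509.7 − 3028.9 = 1481 J
μ_k = W_f/(mg cosθ · L) = 1481/(249.3 × 18.8) = 0.3160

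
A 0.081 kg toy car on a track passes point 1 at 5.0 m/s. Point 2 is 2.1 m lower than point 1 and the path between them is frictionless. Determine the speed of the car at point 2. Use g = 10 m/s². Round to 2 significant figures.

Energy conservation between the two points: ½mv₀² + mgh = ½mv²
The mass cancels from both sides.
v² = v₀² + 2gh = (5.0)² + 2(10)(2.1) = 67.000
v = √67.000 = 8.185 m/s

v = 8.2 m/s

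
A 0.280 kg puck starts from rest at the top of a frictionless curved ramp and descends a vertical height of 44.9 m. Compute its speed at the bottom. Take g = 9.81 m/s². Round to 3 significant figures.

v = 29.7 m/s

Mechanical energy is conserved (no friction): mgh = ½mv²
The mass cancels from both sides.
v = √(2gh) = √(2 × 9.81 × 44.9) = √880.94 = 29.68 m/s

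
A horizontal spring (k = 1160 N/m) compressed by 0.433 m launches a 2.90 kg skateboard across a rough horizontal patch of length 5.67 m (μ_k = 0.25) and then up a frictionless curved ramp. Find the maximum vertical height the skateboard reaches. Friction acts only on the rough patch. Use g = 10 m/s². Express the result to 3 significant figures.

h = 2.33 m

Spring energy: E₀ = ½kx² = ½(1160)(0.433)² = 108.74 J
Friction: W_f = μ_k mg d = (0.25)(2.90)(10)(5.67) = 41.11 J
Energy at base of ramp: E = 108.74 − 41.11 = 67.636 J
At max height all remaining energy is PE: mgh = E ⇒ h = E/(mg) = 67.636/(2.90 × 10) = 2.332 m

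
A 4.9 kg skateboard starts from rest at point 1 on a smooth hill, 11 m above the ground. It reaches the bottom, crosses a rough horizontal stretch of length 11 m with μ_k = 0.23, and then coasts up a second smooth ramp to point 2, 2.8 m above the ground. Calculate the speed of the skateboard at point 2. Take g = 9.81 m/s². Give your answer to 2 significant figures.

Energy at 1: mgh₁ = (4.9)(9.81)(11) = 528.76 J
Friction loss: W_f = μ_k mg d = 121.6 J
At 2: ½mv² + mgh₂ = mgh₁ − W_f
½mv² = 528.76 − 121.6 − 134.59 = 272.55 J
v = √(2 × 272.55/4.9) = 10.55 m/s

v = 11 m/s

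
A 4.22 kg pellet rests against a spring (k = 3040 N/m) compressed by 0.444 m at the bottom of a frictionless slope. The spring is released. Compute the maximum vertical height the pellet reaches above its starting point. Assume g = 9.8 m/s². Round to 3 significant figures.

At maximum height the pellet is at rest, so ½kx² = mgh
h = kx²/(2mg) = (3040)(0.444)²/(2 × 4.22 × 9.8) = 7.246 m

h = 7.25 m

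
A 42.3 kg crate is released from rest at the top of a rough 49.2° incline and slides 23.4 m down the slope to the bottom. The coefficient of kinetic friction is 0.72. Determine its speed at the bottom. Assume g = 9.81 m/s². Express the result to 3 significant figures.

v = 11.5 m/s

Energy: mgh = ½mv² + W_f, with h = L sinθ and W_f = μ_k (mg cosθ) L
mgh = mgL sinθ = (42.3)(9.81)(23.4)sin49.2° = 7350.5 J
W_f = μ_k mg cosθ · L = (0.72)(42.3)(9.81)cos49.2°·23.4 = 4568 J
½mv² = 7350.5 − 4568 = 2782.3 J
v = √(2 × 2782.3/42.3) = 11.47 m/s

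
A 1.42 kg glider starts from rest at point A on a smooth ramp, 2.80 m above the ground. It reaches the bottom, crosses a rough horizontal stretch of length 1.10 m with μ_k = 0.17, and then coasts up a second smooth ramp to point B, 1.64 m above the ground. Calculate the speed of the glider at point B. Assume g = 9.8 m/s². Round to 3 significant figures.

Energy at A: mgh₁ = (1.42)(9.8)(2.80) = 38.965 J
Friction loss: W_f = μ_k mg d = 2.602 J
At B: ½mv² + mgh₂ = mgh₁ − W_f
½mv² = 38.965 − 2.602 − 22.822 = 13.540 J
v = √(2 × 13.540/1.42) = 4.367 m/s

v = 4.37 m/s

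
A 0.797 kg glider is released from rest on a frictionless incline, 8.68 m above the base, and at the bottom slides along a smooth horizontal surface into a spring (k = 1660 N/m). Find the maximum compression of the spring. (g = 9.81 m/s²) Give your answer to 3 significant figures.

At max compression the glider is momentarily at rest: mgh = ½kx²
x = √(2mgh/k) = √(2 × 0.797 × 9.81 × 8.68 / 1660) = 0.2859 m

x = 0.286 m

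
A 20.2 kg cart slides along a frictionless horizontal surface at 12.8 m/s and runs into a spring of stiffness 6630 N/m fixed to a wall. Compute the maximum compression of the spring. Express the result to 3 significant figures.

x = 0.707 m

Conservation of energy between contact and max compression: ½mv² = ½kx²
x = v√(m/k) = 12.8 × √(20.2/6630) = 0.7065 m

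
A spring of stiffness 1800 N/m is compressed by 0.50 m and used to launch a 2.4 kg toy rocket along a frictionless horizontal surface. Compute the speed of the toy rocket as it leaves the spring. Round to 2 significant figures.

The toy rocket leaves the spring when the spring is at natural length, so ½kx² = ½mv²
v = x√(k/m) = 0.50 × √(1800/2.4) = 13.69 m/s

v = 14 m/s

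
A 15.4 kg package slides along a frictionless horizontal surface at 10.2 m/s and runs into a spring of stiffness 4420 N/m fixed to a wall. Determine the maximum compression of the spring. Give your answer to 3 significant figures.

Conservation of energy between contact and max compression: ½mv² = ½kx²
x = v√(m/k) = 10.2 × √(15.4/4420) = 0.6021 m

x = 0.602 m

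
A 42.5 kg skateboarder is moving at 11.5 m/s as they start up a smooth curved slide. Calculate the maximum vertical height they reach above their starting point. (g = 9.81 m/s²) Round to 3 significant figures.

h = 6.74 m

Setting KE at the bottom equal to PE gained: ½mv² = mgh
h = v²/(2g) = 11.5²/(2 × 9.81) = 6.741 m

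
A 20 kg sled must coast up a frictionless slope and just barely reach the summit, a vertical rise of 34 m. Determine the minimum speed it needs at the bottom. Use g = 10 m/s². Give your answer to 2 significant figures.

At the top it is momentarily at rest, so all KE converts to PE: ½mv² = mgh
v = √(2gh) = √(2 × 10 × 34) = 26.08 m/s

v = 26 m/s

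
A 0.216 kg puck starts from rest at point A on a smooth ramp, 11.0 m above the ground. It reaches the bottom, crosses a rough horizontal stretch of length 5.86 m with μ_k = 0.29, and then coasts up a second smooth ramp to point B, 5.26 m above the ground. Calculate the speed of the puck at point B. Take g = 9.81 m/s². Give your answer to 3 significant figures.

Energy at A: mgh₁ = (0.216)(9.81)(11.0) = 23.309 J
Friction loss: W_f = μ_k mg d = 3.601 J
At B: ½mv² + mgh₂ = mgh₁ − W_f
½mv² = 23.309 − 3.601 − 11.146 = 8.5619 J
v = √(2 × 8.5619/0.216) = 8.904 m/s

v = 8.90 m/s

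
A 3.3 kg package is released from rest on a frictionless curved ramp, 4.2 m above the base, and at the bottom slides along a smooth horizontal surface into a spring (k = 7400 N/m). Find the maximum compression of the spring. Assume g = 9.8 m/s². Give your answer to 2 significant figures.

x = 0.19 m

At max compression the package is momentarily at rest: mgh = ½kx²
x = √(2mgh/k) = √(2 × 3.3 × 9.8 × 4.2 / 7400) = 0.1916 m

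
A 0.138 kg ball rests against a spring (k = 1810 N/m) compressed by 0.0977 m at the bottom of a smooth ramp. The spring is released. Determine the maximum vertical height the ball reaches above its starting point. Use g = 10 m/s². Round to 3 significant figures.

All spring PE becomes gravitational PE at the highest point: ½kx² = mgh
h = kx²/(2mg) = (1810)(0.0977)²/(2 × 0.138 × 10) = 6.260 m

h = 6.26 m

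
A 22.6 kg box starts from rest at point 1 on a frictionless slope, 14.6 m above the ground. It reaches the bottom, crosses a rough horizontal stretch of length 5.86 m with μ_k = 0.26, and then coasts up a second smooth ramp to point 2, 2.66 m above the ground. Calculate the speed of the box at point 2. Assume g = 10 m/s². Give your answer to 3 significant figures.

Energy at 1: mgh₁ = (22.6)(10)(14.6) = 3299.6 J
Friction loss: W_f = μ_k mg d = 344.3 J
At 2: ½mv² + mgh₂ = mgh₁ − W_f
½mv² = 3299.6 − 344.3 − 601.16 = 2354.1 J
v = √(2 × 2354.1/22.6) = 14.43 m/s

v = 14.4 m/s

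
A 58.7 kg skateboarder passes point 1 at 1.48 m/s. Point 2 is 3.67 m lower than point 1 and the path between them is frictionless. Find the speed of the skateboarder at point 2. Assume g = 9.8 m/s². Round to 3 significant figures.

Equating total energy at the two states: ½mv₀² + mgh = ½mv²
v² = v₀² + 2gh = (1.48)² + 2(9.8)(3.67) = 74.122
v = √74.122 = 8.609 m/s

v = 8.61 m/s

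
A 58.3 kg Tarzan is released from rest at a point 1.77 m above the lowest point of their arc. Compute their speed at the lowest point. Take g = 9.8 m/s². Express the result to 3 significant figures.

v = 5.89 m/s

Mechanical energy is conserved (no friction): mgh = ½mv²
v = √(2gh) = √(2 × 9.8 × 1.77) = √34.692 = 5.890 m/s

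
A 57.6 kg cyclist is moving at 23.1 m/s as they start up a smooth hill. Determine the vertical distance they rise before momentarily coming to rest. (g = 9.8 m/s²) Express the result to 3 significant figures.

h = 27.2 m

By energy conservation, ½mv² = mgh
h = v²/(2g) = 23.1²/(2 × 9.8) = 27.22 m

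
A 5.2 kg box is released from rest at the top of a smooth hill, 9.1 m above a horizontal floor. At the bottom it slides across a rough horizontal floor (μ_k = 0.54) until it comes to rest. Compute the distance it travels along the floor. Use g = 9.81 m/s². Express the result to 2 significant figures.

d = 17 m

Energy at the top = energy at the end + work done against friction:
At rest all PE has been dissipated by friction: mgh = μ_k m g d
d = h/μ_k = 9.1/0.54 = 16.85 m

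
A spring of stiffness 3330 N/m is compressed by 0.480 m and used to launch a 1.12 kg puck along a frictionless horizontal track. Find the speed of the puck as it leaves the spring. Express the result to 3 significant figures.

Spring PE converts entirely to kinetic energy: ½kx² = ½mv²
v = x√(k/m) = 0.480 × √(3330/1.12) = 26.17 m/s

v = 26.2 m/s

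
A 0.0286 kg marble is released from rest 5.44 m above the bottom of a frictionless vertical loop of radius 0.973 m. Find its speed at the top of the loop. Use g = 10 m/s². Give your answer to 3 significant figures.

v = 8.36 m/s

Energy conservation: mgh = ½mv_top² + mg(2r)
v_top² = 2g(h − 2r) = 2(10)(5.44 − 1.946) = 69.88
v_top = 8.359 m/s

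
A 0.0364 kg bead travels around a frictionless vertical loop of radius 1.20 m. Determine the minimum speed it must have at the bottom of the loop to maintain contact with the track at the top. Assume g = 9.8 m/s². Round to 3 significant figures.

v = 7.67 m/s

At the top: mg = mv_top²/r ⇒ v_top² = gr = 11.76 m²/s²
Energy from bottom to top (height 2r): ½mv_bot² = ½mv_top² + mg(2r)
v_bot² = gr + 4gr = 5gr = 58.80
v_bot = √(5gr) = 7.668 m/s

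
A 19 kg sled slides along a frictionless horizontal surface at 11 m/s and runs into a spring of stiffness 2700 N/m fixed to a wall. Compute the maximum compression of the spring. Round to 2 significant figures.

Conservation of energy between contact and max compression: ½mv² = ½kx²
x = v√(m/k) = 11 × √(19/2700) = 0.9228 m

x = 0.92 m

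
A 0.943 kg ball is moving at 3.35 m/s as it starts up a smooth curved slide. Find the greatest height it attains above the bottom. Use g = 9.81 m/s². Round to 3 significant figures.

By energy conservation, ½mv² = mgh
h = v²/(2g) = 3.35²/(2 × 9.81) = 0.5720 m

h = 0.572 m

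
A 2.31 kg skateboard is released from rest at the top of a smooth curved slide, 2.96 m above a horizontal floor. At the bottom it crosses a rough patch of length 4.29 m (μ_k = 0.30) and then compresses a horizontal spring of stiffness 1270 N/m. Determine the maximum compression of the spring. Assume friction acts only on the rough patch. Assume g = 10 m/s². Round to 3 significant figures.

Initial energy: E₁ = mgh = (2.31)(10)(2.96) = 68.376 J
Friction removes W_f = μ_k mg d = (0.30)(2.31)(10)(4.29) = 29.73 J
Energy reaching the spring: E = 68.376 − 29.73 = 38.646 J
At max compression ½kx² = E ⇒ x = √(2E/k) = √(2 × 38.646/1270) = 0.2467 m

x = 0.247 m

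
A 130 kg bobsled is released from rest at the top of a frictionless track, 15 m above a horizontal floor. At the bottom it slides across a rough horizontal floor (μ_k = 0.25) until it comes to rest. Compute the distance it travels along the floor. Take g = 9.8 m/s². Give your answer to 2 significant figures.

Energy at the top = energy at the end + work done against friction:
At rest all PE has been dissipated by friction: mgh = μ_k m g d
d = h/μ_k = 15/0.25 = 60.00 m

d = 60 m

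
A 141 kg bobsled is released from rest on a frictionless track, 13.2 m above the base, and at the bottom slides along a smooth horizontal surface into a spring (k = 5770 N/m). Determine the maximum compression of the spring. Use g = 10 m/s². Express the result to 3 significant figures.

x = 2.54 m

Energy conservation (no friction) from release to max compression: mgh = ½kx²
x = √(2mgh/k) = √(2 × 141 × 10 × 13.2 / 5770) = 2.540 m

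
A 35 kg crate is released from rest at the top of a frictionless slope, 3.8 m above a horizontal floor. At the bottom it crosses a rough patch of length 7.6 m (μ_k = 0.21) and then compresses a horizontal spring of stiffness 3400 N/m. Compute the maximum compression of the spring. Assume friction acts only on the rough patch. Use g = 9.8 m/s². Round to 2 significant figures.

Initial energy: E₁ = mgh = (35)(9.8)(3.8) = 1303.4 J
Friction removes W_f = μ_k mg d = (0.21)(35)(9.8)(7.6) = 547.4 J
Energy reaching the spring: E = 1303.4 − 547.4 = 755.97 J
At max compression ½kx² = E ⇒ x = √(2E/k) = √(2 × 755.97/3400) = 0.6669 m

x = 0.67 m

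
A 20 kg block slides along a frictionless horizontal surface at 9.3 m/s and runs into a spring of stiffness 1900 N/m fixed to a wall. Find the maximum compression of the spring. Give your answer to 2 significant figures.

x = 0.95 m

All KE is stored as spring PE at maximum compression: ½mv² = ½kx²
x = v√(m/k) = 9.3 × √(20/1900) = 0.9542 m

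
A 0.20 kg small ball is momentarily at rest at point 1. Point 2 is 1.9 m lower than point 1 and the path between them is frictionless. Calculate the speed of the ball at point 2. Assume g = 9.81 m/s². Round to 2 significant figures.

v = 6.1 m/s

Mechanical energy is conserved (no friction): mgh = ½mv²
v = √(2gh) = √(2 × 9.81 × 1.9) = √37.278 = 6.106 m/s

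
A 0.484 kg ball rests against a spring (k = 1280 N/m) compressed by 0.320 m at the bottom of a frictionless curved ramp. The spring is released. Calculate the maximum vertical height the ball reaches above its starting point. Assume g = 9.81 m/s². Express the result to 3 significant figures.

All spring PE becomes gravitational PE at the highest point: ½kx² = mgh
h = kx²/(2mg) = (1280)(0.320)²/(2 × 0.484 × 9.81) = 13.80 m

h = 13.8 m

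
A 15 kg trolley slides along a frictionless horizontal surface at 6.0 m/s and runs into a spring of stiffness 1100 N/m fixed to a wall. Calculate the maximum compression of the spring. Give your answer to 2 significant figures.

x = 0.70 m

All KE is stored as spring PE at maximum compression: ½mv² = ½kx²
x = v√(m/k) = 6.0 × √(15/1100) = 0.7006 m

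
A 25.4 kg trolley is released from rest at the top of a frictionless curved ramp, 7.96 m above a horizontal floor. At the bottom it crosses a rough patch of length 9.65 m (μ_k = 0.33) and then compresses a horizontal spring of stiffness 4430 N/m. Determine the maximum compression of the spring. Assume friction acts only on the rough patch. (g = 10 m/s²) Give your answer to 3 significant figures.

x = 0.740 m

Initial energy: E₁ = mgh = (25.4)(10)(7.96) = 2021.8 J
Friction removes W_f = μ_k mg d = (0.33)(25.4)(10)(9.65) = 808.9 J
Energy reaching the spring: E = 2021.8 − 808.9 = 1213.0 J
At max compression ½kx² = E ⇒ x = √(2E/k) = √(2 × 1213.0/4430) = 0.7400 m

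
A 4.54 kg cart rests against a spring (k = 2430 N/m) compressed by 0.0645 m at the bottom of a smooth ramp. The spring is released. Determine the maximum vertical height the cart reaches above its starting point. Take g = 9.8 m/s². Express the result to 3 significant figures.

All spring PE becomes gravitational PE at the highest point: ½kx² = mgh
h = kx²/(2mg) = (2430)(0.0645)²/(2 × 4.54 × 9.8) = 0.1136 m

h = 0.114 m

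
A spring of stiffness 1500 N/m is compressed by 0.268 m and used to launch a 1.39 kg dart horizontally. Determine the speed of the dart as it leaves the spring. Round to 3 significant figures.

v = 8.80 m/s

The dart leaves the spring when the spring is at natural length, so ½kx² = ½mv²
v = x√(k/m) = 0.268 × √(1500/1.39) = 8.804 m/s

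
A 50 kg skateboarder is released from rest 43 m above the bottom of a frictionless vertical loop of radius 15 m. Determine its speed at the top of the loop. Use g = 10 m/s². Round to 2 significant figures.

Energy conservation: mgh = ½mv_top² + mg(2r)
v_top² = 2g(h − 2r) = 2(10)(43 − 30.00) = 260.0
v_top = 16.12 m/s

v = 16 m/s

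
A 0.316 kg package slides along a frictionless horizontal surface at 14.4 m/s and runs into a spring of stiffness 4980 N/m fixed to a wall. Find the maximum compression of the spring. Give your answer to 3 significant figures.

At max compression the package is momentarily at rest: ½mv² = ½kx²
x = v√(m/k) = 14.4 × √(0.316/4980) = 0.1147 m

x = 0.115 m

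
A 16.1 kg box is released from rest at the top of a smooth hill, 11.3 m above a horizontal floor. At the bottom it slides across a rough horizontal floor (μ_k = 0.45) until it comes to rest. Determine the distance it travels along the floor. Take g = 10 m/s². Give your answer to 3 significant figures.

d = 25.1 m

Energy bookkeeping (friction removes W_f = μ_k N d):
At rest all PE has been dissipated by friction: mgh = μ_k m g d
d = h/μ_k = 11.3/0.45 = 25.11 m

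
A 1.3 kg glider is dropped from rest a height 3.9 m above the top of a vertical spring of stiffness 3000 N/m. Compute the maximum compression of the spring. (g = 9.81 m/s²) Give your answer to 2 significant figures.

x = 0.19 m

Take the reference level at the top of the uncompressed spring. At max compression the glider has fallen H + x and is momentarily at rest:
mg(H + x) = ½kx²
½(3000)x² − (1.3)(9.81)x − (1.3)(9.81)(3.9) = 0
1500x² − 12.75x − 49.74 = 0
x = [12.75 + √(162.6 + 298420)]/(2 × 1500) = 0.1864 m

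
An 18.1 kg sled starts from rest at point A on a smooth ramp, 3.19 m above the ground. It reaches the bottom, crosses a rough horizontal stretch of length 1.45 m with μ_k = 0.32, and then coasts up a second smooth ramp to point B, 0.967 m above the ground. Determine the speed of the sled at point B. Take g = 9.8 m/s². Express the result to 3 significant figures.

v = 5.87 m/s

Energy at A: mgh₁ = (18.1)(9.8)(3.19) = 565.84 J
Friction loss: W_f = μ_k mg d = 82.30 J
At B: ½mv² + mgh₂ = mgh₁ − W_f
½mv² = 565.84 − 82.30 − 171.53 = 312.01 J
v = √(2 × 312.01/18.1) = 5.872 m/s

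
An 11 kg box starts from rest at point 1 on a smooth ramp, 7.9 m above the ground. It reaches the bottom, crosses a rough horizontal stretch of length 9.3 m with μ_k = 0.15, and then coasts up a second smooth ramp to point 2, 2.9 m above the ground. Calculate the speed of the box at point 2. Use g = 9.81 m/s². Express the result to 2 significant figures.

v = 8.4 m/s

Energy at 1: mgh₁ = (11)(9.81)(7.9) = 852.49 J
Friction loss: W_f = μ_k mg d = 150.5 J
At 2: ½mv² + mgh₂ = mgh₁ − W_f
½mv² = 852.49 − 150.5 − 312.94 = 389.02 J
v = √(2 × 389.02/11) = 8.410 m/s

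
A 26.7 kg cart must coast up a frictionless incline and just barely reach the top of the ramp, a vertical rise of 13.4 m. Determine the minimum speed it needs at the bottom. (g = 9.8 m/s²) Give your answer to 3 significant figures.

v = 16.2 m/s

At the top it is momentarily at rest, so all KE converts to PE: ½mv² = mgh
v = √(2gh) = √(2 × 9.8 × 13.4) = 16.21 m/s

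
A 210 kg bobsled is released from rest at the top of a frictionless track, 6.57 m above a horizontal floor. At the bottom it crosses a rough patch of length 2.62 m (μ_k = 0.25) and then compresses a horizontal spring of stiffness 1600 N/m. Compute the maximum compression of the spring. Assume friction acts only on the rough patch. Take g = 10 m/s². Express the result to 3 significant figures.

x = 3.94 m

Initial energy: E₁ = mgh = (210)(10)(6.57) = 13797 J
Friction removes W_f = μ_k mg d = (0.25)(210)(10)(2.62) = 1376 J
Energy reaching the spring: E = 13797 − 1376 = 12422 J
At max compression ½kx² = E ⇒ x = √(2E/k) = √(2 × 12422/1600) = 3.940 m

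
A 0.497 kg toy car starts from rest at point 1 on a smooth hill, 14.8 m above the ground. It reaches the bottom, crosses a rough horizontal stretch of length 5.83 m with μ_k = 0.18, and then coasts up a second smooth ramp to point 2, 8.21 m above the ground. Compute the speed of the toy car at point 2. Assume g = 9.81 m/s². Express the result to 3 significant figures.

Energy at 1: mgh₁ = (0.497)(9.81)(14.8) = 72.158 J
Friction loss: W_f = μ_k mg d = 5.116 J
At 2: ½mv² + mgh₂ = mgh₁ − W_f
½mv² = 72.158 − 5.116 − 40.028 = 27.014 J
v = √(2 × 27.014/0.497) = 10.43 m/s

v = 10.4 m/s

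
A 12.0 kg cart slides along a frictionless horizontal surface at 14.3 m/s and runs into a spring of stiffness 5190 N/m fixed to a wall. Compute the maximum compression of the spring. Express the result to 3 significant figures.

x = 0.688 m

All KE is stored as spring PE at maximum compression: ½mv² = ½kx²
x = v√(m/k) = 14.3 × √(12.0/5190) = 0.6876 m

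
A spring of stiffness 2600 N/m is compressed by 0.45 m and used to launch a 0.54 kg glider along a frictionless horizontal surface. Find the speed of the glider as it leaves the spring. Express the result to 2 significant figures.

v = 31 m/s

Spring PE converts entirely to kinetic energy: ½kx² = ½mv²
v = x√(k/m) = 0.45 × √(2600/0.54) = 31.22 m/s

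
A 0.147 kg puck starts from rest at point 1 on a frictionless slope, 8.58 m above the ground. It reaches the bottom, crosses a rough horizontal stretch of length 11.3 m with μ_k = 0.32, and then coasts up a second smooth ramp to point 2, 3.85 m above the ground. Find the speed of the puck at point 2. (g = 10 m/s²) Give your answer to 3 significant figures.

v = 4.72 m/s

Energy at 1: mgh₁ = (0.147)(10)(8.58) = 12.613 J
Friction loss: W_f = μ_k mg d = 5.316 J
At 2: ½mv² + mgh₂ = mgh₁ − W_f
½mv² = 12.613 − 5.316 − 5.6595 = 1.6376 J
v = √(2 × 1.6376/0.147) = 4.720 m/s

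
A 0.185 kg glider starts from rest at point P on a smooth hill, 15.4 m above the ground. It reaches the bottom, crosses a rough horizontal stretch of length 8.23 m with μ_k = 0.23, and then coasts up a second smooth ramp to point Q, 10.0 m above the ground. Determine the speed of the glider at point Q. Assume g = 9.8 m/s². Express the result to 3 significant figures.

v = 8.29 m/s

Energy at P: mgh₁ = (0.185)(9.8)(15.4) = 27.920 J
Friction loss: W_f = μ_k mg d = 3.432 J
At Q: ½mv² + mgh₂ = mgh₁ − W_f
½mv² = 27.920 − 3.432 − 18.130 = 6.3584 J
v = √(2 × 6.3584/0.185) = 8.291 m/s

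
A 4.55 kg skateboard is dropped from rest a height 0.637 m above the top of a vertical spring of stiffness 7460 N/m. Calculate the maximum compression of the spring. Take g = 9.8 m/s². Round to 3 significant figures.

x = 0.0934 m

Measuring PE from the top of the relaxed spring, at max compression the skateboard has dropped H + x with zero KE, so:
mg(H + x) = ½kx²
½(7460)x² − (4.55)(9.8)x − (4.55)(9.8)(0.637) = 0
3730x² − 44.59x − 28.40 = 0
x = [44.59 + √(1988 + 423785)]/(2 × 3730) = 0.09345 m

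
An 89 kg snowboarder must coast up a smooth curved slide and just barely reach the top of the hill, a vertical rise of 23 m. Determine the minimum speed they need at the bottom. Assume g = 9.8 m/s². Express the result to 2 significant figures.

v = 21 m/s

At the top they are momentarily at rest, so all KE converts to PE: ½mv² = mgh
v = √(2gh) = √(2 × 9.8 × 23) = 21.23 m/s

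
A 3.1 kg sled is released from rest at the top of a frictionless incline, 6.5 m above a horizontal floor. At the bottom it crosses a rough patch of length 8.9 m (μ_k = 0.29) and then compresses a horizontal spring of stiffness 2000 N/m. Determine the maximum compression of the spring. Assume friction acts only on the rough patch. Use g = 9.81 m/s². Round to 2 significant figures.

x = 0.35 m

Initial energy: E₁ = mgh = (3.1)(9.81)(6.5) = 197.67 J
Friction removes W_f = μ_k mg d = (0.29)(3.1)(9.81)(8.9) = 78.49 J
Energy reaching the spring: E = 197.67 − 78.49 = 119.18 J
At max compression ½kx² = E ⇒ x = √(2E/k) = √(2 × 119.18/2000) = 0.3452 m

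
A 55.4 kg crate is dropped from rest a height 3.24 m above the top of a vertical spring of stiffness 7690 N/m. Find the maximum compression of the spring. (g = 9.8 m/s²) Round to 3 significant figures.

Let x be the compression. The total drop is H + x, and the crate is instantaneously at rest at max compression, so energy conservation gives:
mg(H + x) = ½kx²
½(7690)x² − (55.4)(9.8)x − (55.4)(9.8)(3.24) = 0
3845x² − 542.9x − 1759 = 0
x = [542.9 + √(294762 + 2.7054e+07)]/(2 × 3845) = 0.7507 m

x = 0.751 m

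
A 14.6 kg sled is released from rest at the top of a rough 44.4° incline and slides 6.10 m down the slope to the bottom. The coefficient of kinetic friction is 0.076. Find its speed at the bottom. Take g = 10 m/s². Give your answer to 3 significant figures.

Work–energy: mg(L sinθ) − μ_k(mg cosθ)L = ½mv²
mgh = mgL sinθ = (14.6)(10)(6.10)sin44.4° = 623.12 J
W_f = μ_k mg cosθ · L = (0.076)(14.6)(10)cos44.4°·6.10 = 48.36 J
½mv² = 623.12 − 48.36 = 574.76 J
v = √(2 × 574.76/14.6) = 8.873 m/s

v = 8.87 m/s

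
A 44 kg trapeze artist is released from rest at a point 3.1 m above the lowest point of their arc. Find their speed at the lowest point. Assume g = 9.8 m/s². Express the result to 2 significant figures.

v = 7.8 m/s

Energy conservation between the two points: mgh = ½mv²
v = √(2gh) = √(2 × 9.8 × 3.1) = √60.760 = 7.795 m/s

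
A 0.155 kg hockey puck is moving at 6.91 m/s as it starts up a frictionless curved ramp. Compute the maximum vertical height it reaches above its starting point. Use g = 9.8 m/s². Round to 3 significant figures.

h = 2.44 m

By energy conservation, ½mv² = mgh
h = v²/(2g) = 6.91²/(2 × 9.8) = 2.436 m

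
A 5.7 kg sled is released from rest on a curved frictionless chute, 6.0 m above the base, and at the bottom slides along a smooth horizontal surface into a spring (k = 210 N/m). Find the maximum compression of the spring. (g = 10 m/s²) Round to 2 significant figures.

Gravitational PE at the top equals spring PE at max compression: mgh = ½kx²
x = √(2mgh/k) = √(2 × 5.7 × 10 × 6.0 / 210) = 1.805 m

x = 1.8 m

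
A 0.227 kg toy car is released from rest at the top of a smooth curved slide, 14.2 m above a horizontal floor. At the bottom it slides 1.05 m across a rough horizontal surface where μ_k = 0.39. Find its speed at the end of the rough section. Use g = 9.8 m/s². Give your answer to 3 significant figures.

Applying the work–energy principle:
mgh = ½mv² + μ_k m g d
W_f = μ_k mg d = (0.39)(0.227)(9.8)(1.05) = 0.9110 J
½mv² = mgh − W_f = 31.589 − 0.9110 = 30.678 J
v = √(2 × 30.678/0.227) = 16.44 m/s

v = 16.4 m/s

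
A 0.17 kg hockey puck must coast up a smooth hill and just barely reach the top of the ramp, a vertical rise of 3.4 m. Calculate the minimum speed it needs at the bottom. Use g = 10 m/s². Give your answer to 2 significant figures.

v = 8.2 m/s

At the top it is momentarily at rest, so all KE converts to PE: ½mv² = mgh
v = √(2gh) = √(2 × 10 × 3.4) = 8.246 m/s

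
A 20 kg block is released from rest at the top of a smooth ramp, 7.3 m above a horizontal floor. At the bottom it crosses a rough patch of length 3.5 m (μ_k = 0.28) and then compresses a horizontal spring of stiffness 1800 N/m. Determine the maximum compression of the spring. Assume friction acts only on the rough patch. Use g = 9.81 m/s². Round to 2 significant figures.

x = 1.2 m

Initial energy: E₁ = mgh = (20)(9.81)(7.3) = 1432.3 J
Friction removes W_f = μ_k mg d = (0.28)(20)(9.81)(3.5) = 192.3 J
Energy reaching the spring: E = 1432.3 − 192.3 = 1240.0 J
At max compression ½kx² = E ⇒ x = √(2E/k) = √(2 × 1240.0/1800) = 1.174 m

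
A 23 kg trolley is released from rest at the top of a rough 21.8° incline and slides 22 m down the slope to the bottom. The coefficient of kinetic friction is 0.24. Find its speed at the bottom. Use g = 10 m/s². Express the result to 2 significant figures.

v = 8.1 m/s

Energy: mgh = ½mv² + W_f, with h = L sinθ and W_f = μ_k (mg cosθ) L
mgh = mgL sinθ = (23)(10)(22)sin21.8° = 1879.1 J
W_f = μ_k mg cosθ · L = (0.24)(23)(10)cos21.8°·22 = 1128 J
½mv² = 1879.1 − 1128 = 751.57 J
v = √(2 × 751.57/23) = 8.084 m/s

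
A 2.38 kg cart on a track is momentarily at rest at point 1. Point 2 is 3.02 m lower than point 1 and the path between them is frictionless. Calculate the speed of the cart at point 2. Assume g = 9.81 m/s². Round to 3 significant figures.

v = 7.70 m/s

By conservation of mechanical energy, mgh = ½mv²
The mass cancels from both sides.
v = √(2gh) = √(2 × 9.81 × 3.02) = √59.252 = 7.698 m/s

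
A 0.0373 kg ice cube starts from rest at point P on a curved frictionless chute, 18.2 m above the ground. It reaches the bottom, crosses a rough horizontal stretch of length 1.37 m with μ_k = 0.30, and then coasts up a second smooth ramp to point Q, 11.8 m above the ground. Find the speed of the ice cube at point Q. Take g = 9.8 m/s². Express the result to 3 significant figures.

v = 10.8 m/s

Energy at P: mgh₁ = (0.0373)(9.8)(18.2) = 6.6528 J
Friction loss: W_f = μ_k mg d = 0.1502 J
At Q: ½mv² + mgh₂ = mgh₁ − W_f
½mv² = 6.6528 − 0.1502 − 4.3134 = 2.1892 J
v = √(2 × 2.1892/0.0373) = 10.83 m/s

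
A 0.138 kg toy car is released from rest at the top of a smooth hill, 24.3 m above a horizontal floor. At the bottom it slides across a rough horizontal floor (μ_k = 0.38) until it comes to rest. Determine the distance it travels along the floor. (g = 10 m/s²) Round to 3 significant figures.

Energy at the top = energy at the end + work done against friction:
At rest all PE has been dissipated by friction: mgh = μ_k m g d
d = h/μ_k = 24.3/0.38 = 63.95 m

d = 63.9 m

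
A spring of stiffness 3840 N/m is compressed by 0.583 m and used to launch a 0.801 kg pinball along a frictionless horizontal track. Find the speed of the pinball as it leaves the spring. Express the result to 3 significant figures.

v = 40.4 m/s

Conservation of energy: ½kx² = ½mv²
v = x√(k/m) = 0.583 × √(3840/0.801) = 40.37 m/s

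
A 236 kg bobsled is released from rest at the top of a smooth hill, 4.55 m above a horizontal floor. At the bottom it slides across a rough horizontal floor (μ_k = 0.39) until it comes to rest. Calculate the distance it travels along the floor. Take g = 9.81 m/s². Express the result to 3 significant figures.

d = 11.7 m

Energy bookkeeping (friction removes W_f = μ_k N d):
At rest all PE has been dissipated by friction: mgh = μ_k m g d
d = h/μ_k = 4.55/0.39 = 11.67 m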